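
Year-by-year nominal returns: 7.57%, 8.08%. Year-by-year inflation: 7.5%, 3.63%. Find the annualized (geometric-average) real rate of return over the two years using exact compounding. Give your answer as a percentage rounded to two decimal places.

Compound the nominal returns: 1.0757 × 1.0808 = 1.16261656.
Compound inflation: 1.0750 × 1.0363 = 1.11402250.
Deflate: 1.16261656 / 1.11402250 = 1.04362036.
Annualized real rate = 1.04362036^(1/2) − 1 = 2.1577% → 2.16%.

2.16%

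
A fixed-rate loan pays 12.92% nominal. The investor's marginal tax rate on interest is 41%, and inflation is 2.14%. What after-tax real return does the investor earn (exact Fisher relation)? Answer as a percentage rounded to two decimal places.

5.37%

After-tax nominal return = 12.92% × (1 − 0.41) = 7.6228%.
1 + r = 1.076228 / 1.02140 = 1.053679
After-tax real rate = 1.053679 − 1 → 5.37%.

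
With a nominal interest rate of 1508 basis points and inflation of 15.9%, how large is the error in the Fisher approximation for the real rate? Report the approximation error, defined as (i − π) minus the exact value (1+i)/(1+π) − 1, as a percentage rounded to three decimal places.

Approximate: r ≈ 15.080% − 15.900% = -0.8200%
Exact: (1 + 0.1508)/(1 + 0.1590) − 1 = -0.70751%
Error = -0.8200% − (-0.70751%) = -0.11249% → -0.112%.

-0.112%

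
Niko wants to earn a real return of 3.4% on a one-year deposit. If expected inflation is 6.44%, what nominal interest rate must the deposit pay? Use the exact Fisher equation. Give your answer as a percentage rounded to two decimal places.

(1 + i) = (1 + r)(1 + π) = 1.03400 × 1.06440 = 1.1005896
i = 1.1005896 − 1, so the required nominal rate is 10.06%.

10.06%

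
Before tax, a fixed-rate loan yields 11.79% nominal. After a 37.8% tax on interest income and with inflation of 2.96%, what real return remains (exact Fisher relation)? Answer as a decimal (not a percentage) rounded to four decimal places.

0.0425

After-tax nominal return = 11.79% × (1 − 0.378) = 7.33338%.
1 + r = 1.0733338 / 1.02960 = 1.042476
After-tax real rate = 1.042476 − 1 → 0.0425.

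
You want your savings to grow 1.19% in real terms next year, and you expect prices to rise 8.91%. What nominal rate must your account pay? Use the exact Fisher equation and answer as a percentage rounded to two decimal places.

(1 + i) = (1 + r)(1 + π) = 1.01190 × 1.08910 = 1.10206029
i = 1.10206029 − 1, so the required nominal rate is 10.21%.

10.21%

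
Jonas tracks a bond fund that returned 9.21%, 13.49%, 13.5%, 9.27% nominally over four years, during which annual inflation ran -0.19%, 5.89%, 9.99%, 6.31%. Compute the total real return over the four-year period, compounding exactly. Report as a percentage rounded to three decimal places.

Nominal growth factor = 1.0921 × 1.1349 × 1.1350 × 1.0927 = 1.537152
Price-level growth factor = 0.9981 × 1.0589 × 1.0999 × 1.0631 = 1.235823
Real growth factor = 1.537152 / 1.235823 = 1.243828
Total real return = 1.243828 − 1 → 24.383%.

24.383%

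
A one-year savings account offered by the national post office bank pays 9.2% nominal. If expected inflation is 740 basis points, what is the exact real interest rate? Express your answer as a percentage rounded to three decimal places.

1.676%

1 + r = 1.09200 / 1.07400 = 1.016760
r = 1.016760 − 1 = 1.6760%, i.e. 1.676%.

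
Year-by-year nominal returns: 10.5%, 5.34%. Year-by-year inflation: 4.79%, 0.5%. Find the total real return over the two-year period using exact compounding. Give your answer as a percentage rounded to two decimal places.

10.53%

Nominal growth factor = 1.1050 × 1.0534 = 1.164007
Price-level growth factor = 1.0479 × 1.0050 = 1.053140
Real growth factor = 1.164007 / 1.053140 = 1.105273
Total real return = 1.105273 − 1 → 10.53%.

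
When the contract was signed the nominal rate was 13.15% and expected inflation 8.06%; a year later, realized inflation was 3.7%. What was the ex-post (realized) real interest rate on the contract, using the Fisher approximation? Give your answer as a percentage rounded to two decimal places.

9.45%

Ex-post: 13.15% − 3.7% = 9.450%
So the realized real rate is 9.45%.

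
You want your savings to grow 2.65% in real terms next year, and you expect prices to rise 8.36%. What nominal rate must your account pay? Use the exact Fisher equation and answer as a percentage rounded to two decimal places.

(1 + i) = (1 + r)(1 + π) = 1.02650 × 1.08360 = 1.1123154
i = 1.1123154 − 1, so the required nominal rate is 11.23%.

11.23%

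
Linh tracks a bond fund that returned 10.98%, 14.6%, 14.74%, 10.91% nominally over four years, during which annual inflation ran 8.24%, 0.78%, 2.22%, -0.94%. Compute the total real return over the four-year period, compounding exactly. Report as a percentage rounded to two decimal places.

Compound the nominal returns: 1.1098 × 1.1460 × 1.1474 × 1.1091 = 1.618508.
Compound inflation: 1.0824 × 1.0078 × 1.0222 × 0.9906 = 1.104578.
Deflate: 1.618508 / 1.104578 = 1.465273.
Total real return = 1.465273 − 1 → 46.53%.

46.53%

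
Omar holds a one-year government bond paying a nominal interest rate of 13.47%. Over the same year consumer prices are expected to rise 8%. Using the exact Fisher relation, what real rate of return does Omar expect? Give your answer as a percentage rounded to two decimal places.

By the Fisher relation, 1 + r = (1 + i)/(1 + π).
1 + r = 1.13470 / 1.08000 = 1.050648
r = 1.050648 − 1 = 5.0648%, i.e. 5.06%.

5.06%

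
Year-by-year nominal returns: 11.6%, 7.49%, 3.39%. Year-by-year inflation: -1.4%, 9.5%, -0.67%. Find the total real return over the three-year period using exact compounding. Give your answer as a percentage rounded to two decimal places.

15.65%

Nominal growth factor = 1.1160 × 1.0749 × 1.0339 = 1.240254
Price-level growth factor = 0.9860 × 1.0950 × 0.9933 = 1.072436
Real growth factor = 1.240254 / 1.072436 = 1.156483
Total real return = 1.156483 − 1 → 15.65%.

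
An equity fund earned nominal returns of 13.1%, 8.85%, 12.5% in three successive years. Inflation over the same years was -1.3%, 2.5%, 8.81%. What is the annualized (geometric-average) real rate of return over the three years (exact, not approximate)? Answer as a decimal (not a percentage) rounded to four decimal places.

Compound the nominal returns: 1.1310 × 1.0885 × 1.1250 = 1.38498019.
Compound inflation: 0.9870 × 1.0250 × 1.0881 = 1.10080357.
Deflate: 1.38498019 / 1.10080357 = 1.25815380.
Annualized real rate = 1.25815380^(1/3) − 1 = 7.9555% → 0.0796.

0.0796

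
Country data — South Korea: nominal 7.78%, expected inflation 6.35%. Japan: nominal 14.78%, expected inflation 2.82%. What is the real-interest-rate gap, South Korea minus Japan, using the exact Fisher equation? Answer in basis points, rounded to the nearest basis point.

-1029 basis points

South Korea: (1 + 0.0778)/(1 + 0.0635) − 1 = 1.3446%
Japan: (1 + 0.1478)/(1 + 0.0282) − 1 = 11.6320%
Differential = 1.3446% − 11.6320% = -10.2874% → -1029 basis points.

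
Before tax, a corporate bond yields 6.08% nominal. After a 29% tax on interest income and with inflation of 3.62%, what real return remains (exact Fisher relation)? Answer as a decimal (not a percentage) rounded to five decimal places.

0.00672

After-tax nominal return = 6.08% × (1 − 0.29) = 4.3168%.
1 + r = 1.043168 / 1.03620 = 1.0067246
After-tax real rate = 1.0067246 − 1 → 0.00672.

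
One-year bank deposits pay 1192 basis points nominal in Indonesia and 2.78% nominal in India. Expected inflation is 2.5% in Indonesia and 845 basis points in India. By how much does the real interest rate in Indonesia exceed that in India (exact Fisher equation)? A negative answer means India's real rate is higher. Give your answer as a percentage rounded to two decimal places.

Indonesia: (1 + 0.1192)/(1 + 0.0250) − 1 = 9.1902%
India: (1 + 0.0278)/(1 + 0.0845) − 1 = -5.2282%
Differential = 9.1902% − (-5.2282%) = 14.4185% → 14.42%.

14.42%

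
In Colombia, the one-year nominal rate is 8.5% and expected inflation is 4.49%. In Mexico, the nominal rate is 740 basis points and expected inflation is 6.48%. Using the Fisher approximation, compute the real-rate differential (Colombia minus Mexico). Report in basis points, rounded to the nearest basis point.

Colombia: 8.5% − 4.49% = 4.010%
Mexico: 7.4% − 6.48% = 0.920%
Differential = 3.090% → 309 basis points.

309 basis points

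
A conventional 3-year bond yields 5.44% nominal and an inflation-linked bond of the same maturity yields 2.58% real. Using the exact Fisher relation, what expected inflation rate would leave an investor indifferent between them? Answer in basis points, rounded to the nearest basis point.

(1 + π) = (1 + i)/(1 + r) = 1.05440 / 1.02580 = 1.027881
Break-even inflation = 1.027881 − 1 → 279 basis points.

279 basis points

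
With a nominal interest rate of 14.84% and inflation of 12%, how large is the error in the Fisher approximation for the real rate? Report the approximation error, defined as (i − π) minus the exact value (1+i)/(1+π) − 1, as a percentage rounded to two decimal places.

0.30%

Approximate: r ≈ 14.840% − 12.000% = 2.8400%
Exact: (1 + 0.1484)/(1 + 0.1200) − 1 = 2.5357%
Error = 2.8400% − 2.5357% = 0.3043% → 0.30%.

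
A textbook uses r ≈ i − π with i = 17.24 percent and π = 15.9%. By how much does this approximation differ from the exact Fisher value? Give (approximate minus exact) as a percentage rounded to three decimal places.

0.184%

Approximate: r ≈ 17.240% − 15.900% = 1.3400%
Exact: (1 + 0.1724)/(1 + 0.1590) − 1 = 1.1562%
Error = 1.3400% − 1.1562% = 0.1838% → 0.184%.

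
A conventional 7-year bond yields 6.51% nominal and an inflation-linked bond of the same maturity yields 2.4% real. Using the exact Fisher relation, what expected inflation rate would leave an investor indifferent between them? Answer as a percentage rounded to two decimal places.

4.01%

(1 + π) = (1 + i)/(1 + r) = 1.06510 / 1.02400 = 1.040137
Break-even inflation = 1.040137 − 1 → 4.01%.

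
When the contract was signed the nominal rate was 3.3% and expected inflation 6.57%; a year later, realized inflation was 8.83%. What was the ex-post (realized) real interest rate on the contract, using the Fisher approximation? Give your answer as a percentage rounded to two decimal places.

Ex-post: 3.3% − 8.83% = -5.530%
So the realized real rate is -5.53%.

-5.53%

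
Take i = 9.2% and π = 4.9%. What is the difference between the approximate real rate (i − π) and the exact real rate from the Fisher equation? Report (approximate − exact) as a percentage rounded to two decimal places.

0.20%

Approximate: r ≈ 9.200% − 4.900% = 4.3000%
Exact: (1 + 0.0920)/(1 + 0.0490) − 1 = 4.0991%
Error = 4.3000% − 4.0991% = 0.2009% → 0.20%.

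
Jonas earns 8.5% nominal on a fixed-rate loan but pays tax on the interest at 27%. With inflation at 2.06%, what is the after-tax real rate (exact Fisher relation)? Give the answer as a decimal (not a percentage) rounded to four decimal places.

After-tax nominal return = 8.5% × (1 − 0.27) = 6.2050%.
1 + r = 1.06205 / 1.02060 = 1.040613
After-tax real rate = 1.040613 − 1 → 0.0406.

0.0406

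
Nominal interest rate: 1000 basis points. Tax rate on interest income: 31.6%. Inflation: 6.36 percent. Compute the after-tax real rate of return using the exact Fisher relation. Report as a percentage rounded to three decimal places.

After-tax nominal return = 10% × (1 − 0.316) = 6.8400%.
1 + r = 1.06840 / 1.06360 = 1.004513
After-tax real rate = 1.004513 − 1 → 0.451%.

0.451%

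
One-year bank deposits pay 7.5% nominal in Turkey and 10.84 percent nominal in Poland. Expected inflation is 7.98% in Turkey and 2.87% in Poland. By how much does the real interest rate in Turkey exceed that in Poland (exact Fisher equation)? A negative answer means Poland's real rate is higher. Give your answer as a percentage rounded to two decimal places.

Turkey: (1 + 0.0750)/(1 + 0.0798) − 1 = -0.4445%
Poland: (1 + 0.1084)/(1 + 0.0287) − 1 = 7.7476%
Differential = -0.4445% − 7.7476% = -8.1922% → -8.19%.

-8.19%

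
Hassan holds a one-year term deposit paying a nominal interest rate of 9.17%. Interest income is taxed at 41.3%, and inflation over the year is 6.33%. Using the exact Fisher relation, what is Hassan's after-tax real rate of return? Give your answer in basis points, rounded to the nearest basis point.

After-tax nominal return = 9.17% × (1 − 0.413) = 5.38279%.
1 + r = 1.0538279 / 1.06330 = 0.991092
After-tax real rate = 0.991092 − 1 → -89 basis points.

-89 basis points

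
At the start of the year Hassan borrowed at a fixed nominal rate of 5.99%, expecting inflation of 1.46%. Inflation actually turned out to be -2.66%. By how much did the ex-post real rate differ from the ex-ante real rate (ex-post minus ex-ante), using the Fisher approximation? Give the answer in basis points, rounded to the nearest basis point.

412 basis points

Ex-ante: 5.99% − 1.46% = 4.530%
Ex-post: 5.99% − (-2.66%) = 8.650%
Difference (ex-post − ex-ante) = 4.1200% → 412 basis points.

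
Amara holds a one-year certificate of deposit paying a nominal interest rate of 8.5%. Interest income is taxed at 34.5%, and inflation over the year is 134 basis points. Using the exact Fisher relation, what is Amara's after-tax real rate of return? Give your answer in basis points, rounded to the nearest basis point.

After-tax nominal return = 8.5% × (1 − 0.345) = 5.5675%.
1 + r = 1.055675 / 1.01340 = 1.041716
After-tax real rate = 1.041716 − 1 → 417 basis points.

417 basis points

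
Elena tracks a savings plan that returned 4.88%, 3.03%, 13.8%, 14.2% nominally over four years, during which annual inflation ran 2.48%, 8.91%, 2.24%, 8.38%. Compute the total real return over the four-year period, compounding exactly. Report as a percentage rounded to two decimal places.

13.55%

Nominal growth factor = 1.0488 × 1.0303 × 1.1380 × 1.1420 = 1.404316
Price-level growth factor = 1.0248 × 1.0891 × 1.0224 × 1.0838 = 1.236736
Real growth factor = 1.404316 / 1.236736 = 1.135502
Total real return = 1.135502 − 1 → 13.55%.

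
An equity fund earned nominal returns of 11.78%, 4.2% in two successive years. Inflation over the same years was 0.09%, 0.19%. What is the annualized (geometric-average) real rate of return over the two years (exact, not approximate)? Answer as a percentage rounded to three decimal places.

7.773%

Compound the nominal returns: 1.1178 × 1.0420 = 1.16474760.
Compound inflation: 1.0009 × 1.0019 = 1.00280171.
Deflate: 1.16474760 / 1.00280171 = 1.16149343.
Annualized real rate = 1.16149343^(1/2) − 1 = 7.7726% → 7.773%.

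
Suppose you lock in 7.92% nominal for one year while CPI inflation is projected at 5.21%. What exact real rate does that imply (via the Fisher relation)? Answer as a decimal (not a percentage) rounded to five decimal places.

1 + r = 1.07920 / 1.05210 = 1.025758
r = 1.025758 − 1 = 2.5758%, i.e. 0.02576.

0.02576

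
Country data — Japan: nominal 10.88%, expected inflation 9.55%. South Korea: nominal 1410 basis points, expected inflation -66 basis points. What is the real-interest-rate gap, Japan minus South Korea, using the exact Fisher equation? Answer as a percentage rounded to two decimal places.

Japan: (1 + 0.1088)/(1 + 0.0955) − 1 = 1.2141%
South Korea: (1 + 0.1410)/(1 − 0.0066) − 1 = 14.8581%
Differential = 1.2141% − 14.8581% = -13.6440% → -13.64%.

-13.64%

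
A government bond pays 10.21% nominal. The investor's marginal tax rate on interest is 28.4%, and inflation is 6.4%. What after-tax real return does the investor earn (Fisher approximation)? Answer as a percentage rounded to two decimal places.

After-tax nominal return = 10.21% × (1 − 0.284) = 7.31036%.
r ≈ 7.31036% − 6.4% → 0.91%.

0.91%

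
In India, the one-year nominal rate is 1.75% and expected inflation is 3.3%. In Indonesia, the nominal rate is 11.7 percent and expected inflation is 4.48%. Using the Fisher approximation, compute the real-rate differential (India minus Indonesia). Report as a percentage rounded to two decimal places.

India: 1.75% − 3.3% = -1.550%
Indonesia: 11.7% − 4.48% = 7.220%
Differential = -8.770% → -8.77%.

-8.77%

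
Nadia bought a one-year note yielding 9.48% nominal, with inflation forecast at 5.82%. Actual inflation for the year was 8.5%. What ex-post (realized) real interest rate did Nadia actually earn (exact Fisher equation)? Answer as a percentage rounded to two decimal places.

0.90%

Ex-post: (1 + 0.0948)/(1 + 0.0850) − 1 = 0.9032%
So the realized real rate is 0.90%.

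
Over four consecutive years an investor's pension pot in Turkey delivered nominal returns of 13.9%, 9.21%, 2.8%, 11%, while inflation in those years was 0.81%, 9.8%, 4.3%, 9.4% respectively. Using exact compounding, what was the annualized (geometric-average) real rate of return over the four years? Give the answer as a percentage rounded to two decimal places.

Compound the nominal returns: 1.1390 × 1.0921 × 1.0280 × 1.1100 = 1.41939158.
Compound inflation: 1.0081 × 1.0980 × 1.0430 × 1.0940 = 1.26301232.
Deflate: 1.41939158 / 1.26301232 = 1.12381452.
Annualized real rate = 1.12381452^(1/4) − 1 = 2.9612% → 2.96%.

2.96%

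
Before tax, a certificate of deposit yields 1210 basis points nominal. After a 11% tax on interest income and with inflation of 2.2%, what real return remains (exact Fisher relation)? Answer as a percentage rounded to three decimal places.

After-tax nominal return = 12.1% × (1 − 0.11) = 10.7690%.
1 + r = 1.10769 / 1.02200 = 1.0838454
After-tax real rate = 1.0838454 − 1 → 8.385%.

8.385%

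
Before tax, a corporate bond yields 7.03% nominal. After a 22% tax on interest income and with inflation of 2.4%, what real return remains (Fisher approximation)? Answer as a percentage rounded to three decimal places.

After-tax nominal return = 7.03% × (1 − 0.22) = 5.4834%.
r ≈ 5.4834% − 2.4% → 3.083%.

3.083%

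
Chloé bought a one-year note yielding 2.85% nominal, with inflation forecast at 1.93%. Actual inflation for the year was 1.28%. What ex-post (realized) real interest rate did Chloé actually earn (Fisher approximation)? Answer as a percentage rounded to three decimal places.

Ex-post: 2.85% − 1.28% = 1.570%
So the realized real rate is 1.570%.

1.570%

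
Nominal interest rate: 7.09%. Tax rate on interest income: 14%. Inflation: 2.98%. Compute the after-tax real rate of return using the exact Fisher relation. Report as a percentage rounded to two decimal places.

3.03%

After-tax nominal return = 7.09% × (1 − 0.14) = 6.0974%.
1 + r = 1.060974 / 1.02980 = 1.030272
After-tax real rate = 1.030272 − 1 → 3.03%.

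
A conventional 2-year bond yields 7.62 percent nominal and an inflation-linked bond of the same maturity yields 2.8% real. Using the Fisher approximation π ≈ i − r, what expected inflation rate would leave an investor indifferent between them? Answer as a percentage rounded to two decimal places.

4.82%

π ≈ i − r = 7.62% − 2.8% → 4.82%.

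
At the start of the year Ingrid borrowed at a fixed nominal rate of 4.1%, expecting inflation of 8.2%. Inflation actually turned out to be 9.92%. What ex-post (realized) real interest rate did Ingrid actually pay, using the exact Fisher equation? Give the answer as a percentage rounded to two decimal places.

-5.29%

Ex-post: (1 + 0.0410)/(1 + 0.0992) − 1 = -5.2948%
So the realized real rate is -5.29%.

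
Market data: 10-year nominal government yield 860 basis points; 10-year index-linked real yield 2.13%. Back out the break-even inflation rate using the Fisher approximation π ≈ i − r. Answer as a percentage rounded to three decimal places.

6.470%

π ≈ i − r = 8.6% − 2.13% → 6.470%.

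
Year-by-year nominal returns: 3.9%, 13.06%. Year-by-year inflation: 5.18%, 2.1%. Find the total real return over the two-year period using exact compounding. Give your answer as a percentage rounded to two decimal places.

9.39%

Nominal growth factor = 1.0390 × 1.1306 = 1.174693
Price-level growth factor = 1.0518 × 1.0210 = 1.073888
Real growth factor = 1.174693 / 1.073888 = 1.093870
Total real return = 1.093870 − 1 → 9.39%.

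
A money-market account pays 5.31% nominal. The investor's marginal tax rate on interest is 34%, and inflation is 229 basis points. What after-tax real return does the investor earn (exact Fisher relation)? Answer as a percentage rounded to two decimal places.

1.19%

After-tax nominal return = 5.31% × (1 − 0.34) = 3.5046%.
1 + r = 1.035046 / 1.02290 = 1.011874
After-tax real rate = 1.011874 − 1 → 1.19%.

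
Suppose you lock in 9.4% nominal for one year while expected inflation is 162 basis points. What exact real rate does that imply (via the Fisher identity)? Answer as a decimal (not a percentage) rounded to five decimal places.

0.07656

By the Fisher identity, 1 + r = (1 + i)/(1 + π).
1 + r = 1.09400 / 1.01620 = 1.076560
r = 1.076560 − 1 = 7.6560%, i.e. 0.07656.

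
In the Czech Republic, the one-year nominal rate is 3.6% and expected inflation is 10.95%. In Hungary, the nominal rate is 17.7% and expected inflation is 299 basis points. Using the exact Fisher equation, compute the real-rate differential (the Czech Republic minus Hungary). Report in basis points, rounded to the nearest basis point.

The Czech Republic: (1 + 0.0360)/(1 + 0.1095) − 1 = -6.6246%
Hungary: (1 + 0.1770)/(1 + 0.0299) − 1 = 14.2829%
Differential = -6.6246% − 14.2829% = -20.9075% → -2091 basis points.

-2091 basis points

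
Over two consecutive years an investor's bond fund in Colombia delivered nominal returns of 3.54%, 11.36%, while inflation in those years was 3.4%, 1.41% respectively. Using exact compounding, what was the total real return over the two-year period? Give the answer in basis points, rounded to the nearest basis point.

996 basis points

Compound the nominal returns: 1.0354 × 1.1136 = 1.153021.
Compound inflation: 1.0340 × 1.0141 = 1.048579.
Deflate: 1.153021 / 1.048579 = 1.099603.
Total real return = 1.099603 − 1 → 996 basis points.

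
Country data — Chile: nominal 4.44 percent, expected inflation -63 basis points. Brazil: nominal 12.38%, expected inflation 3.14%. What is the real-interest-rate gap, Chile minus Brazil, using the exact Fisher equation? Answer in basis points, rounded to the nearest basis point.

-386 basis points

Chile: (1 + 0.0444)/(1 − 0.0063) − 1 = 5.1021%
Brazil: (1 + 0.1238)/(1 + 0.0314) − 1 = 8.9587%
Differential = 5.1021% − 8.9587% = -3.8566% → -386 basis points.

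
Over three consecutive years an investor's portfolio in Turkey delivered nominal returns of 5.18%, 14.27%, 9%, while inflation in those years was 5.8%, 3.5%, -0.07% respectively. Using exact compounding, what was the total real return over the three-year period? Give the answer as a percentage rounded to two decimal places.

Nominal growth factor = 1.0518 × 1.1427 × 1.0900 = 1.310062
Price-level growth factor = 1.0580 × 1.0350 × 0.9993 = 1.094263
Real growth factor = 1.310062 / 1.094263 = 1.197209
Total real return = 1.197209 − 1 → 19.72%.

19.72%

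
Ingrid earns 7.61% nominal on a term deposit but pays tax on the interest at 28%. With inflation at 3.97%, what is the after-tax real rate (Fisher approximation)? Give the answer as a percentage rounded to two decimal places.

After-tax nominal return = 7.61% × (1 − 0.28) = 5.4792%.
r ≈ 5.4792% − 3.97% → 1.51%.

1.51%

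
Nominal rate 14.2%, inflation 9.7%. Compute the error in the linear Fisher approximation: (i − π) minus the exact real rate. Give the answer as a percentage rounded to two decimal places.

0.40%

Approximate: r ≈ 14.200% − 9.700% = 4.5000%
Exact: (1 + 0.1420)/(1 + 0.0970) − 1 = 4.1021%
Error = 4.5000% − 4.1021% = 0.3979% → 0.40%.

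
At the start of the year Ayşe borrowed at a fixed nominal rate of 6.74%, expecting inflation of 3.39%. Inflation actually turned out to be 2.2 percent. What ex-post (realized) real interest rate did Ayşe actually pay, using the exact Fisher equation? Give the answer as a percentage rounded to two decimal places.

Ex-post: (1 + 0.0674)/(1 + 0.0220) − 1 = 4.4423%
So the realized real rate is 4.44%.

4.44%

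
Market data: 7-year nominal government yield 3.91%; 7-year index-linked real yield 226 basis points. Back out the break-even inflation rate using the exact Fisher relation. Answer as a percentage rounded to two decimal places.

(1 + π) = (1 + i)/(1 + r) = 1.03910 / 1.02260 = 1.016135
Break-even inflation = 1.016135 − 1 → 1.61%.

1.61%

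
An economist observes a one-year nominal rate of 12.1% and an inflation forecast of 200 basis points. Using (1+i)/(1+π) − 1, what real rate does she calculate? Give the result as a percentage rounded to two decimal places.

9.90%

By the Fisher equation, 1 + r = (1 + i)/(1 + π).
1 + r = 1.12100 / 1.02000 = 1.099020
r = 1.099020 − 1 = 9.9020%, i.e. 9.90%.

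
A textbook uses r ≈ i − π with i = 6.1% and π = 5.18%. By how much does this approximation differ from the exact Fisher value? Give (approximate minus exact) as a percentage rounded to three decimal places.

0.045%

Approximate: r ≈ 6.100% − 5.180% = 0.9200%
Exact: (1 + 0.0610)/(1 + 0.0518) − 1 = 0.8747%
Error = 0.9200% − 0.8747% = 0.0453% → 0.045%.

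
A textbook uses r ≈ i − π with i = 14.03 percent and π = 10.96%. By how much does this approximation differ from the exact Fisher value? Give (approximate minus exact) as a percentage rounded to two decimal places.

0.30%

Approximate: r ≈ 14.030% − 10.960% = 3.0700%
Exact: (1 + 0.1403)/(1 + 0.1096) − 1 = 2.7668%
Error = 3.0700% − 2.7668% = 0.3032% → 0.30%.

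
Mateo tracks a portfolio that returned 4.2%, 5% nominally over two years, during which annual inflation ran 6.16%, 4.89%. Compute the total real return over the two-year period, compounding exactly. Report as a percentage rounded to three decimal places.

-1.743%

Nominal growth factor = 1.0420 × 1.0500 = 1.094100
Price-level growth factor = 1.0616 × 1.0489 = 1.113512
Real growth factor = 1.094100 / 1.113512 = 0.982567
Total real return = 0.982567 − 1 → -1.743%.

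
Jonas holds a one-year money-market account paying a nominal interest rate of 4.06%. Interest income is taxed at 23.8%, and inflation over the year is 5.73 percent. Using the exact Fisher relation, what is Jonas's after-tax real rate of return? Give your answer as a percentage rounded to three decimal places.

-2.493%

After-tax nominal return = 4.06% × (1 − 0.238) = 3.09372%.
1 + r = 1.0309372 / 1.05730 = 0.975066
After-tax real rate = 0.975066 − 1 → -2.493%.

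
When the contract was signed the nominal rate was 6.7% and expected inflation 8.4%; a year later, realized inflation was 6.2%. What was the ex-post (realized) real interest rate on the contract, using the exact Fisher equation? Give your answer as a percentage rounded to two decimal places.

0.47%

Ex-post: (1 + 0.0670)/(1 + 0.0620) − 1 = 0.4708%
So the realized real rate is 0.47%.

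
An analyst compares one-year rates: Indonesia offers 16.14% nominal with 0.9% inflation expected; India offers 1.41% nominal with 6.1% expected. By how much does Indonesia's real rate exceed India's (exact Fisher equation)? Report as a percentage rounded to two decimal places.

Indonesia: (1 + 0.1614)/(1 + 0.0090) − 1 = 15.1041%
India: (1 + 0.0141)/(1 + 0.0610) − 1 = -4.4204%
Differential = 15.1041% − (-4.4204%) = 19.5244% → 19.52%.

19.52%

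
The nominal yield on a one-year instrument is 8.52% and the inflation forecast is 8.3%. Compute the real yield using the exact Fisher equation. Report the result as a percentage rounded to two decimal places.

0.20%

1 + r = 1.08520 / 1.08300 = 1.002031
r = 1.002031 − 1 = 0.2031%, i.e. 0.20%.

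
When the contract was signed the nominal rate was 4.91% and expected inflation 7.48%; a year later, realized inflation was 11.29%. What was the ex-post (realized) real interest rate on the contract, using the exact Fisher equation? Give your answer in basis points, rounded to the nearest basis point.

Ex-post: (1 + 0.0491)/(1 + 0.1129) − 1 = -5.7328%
So the realized real rate is -573 basis points.

-573 basis points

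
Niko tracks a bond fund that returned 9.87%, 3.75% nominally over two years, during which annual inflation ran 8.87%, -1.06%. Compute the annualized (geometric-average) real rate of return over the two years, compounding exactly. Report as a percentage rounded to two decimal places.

Compound the nominal returns: 1.0987 × 1.0375 = 1.13990125.
Compound inflation: 1.0887 × 0.9894 = 1.07715978.
Deflate: 1.13990125 / 1.07715978 = 1.05824713.
Annualized real rate = 1.05824713^(1/2) − 1 = 2.8711% → 2.87%.

2.87%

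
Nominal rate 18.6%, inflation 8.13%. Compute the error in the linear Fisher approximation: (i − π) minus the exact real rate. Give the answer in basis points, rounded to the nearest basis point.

Approximate: r ≈ 18.600% − 8.130% = 10.4700%
Exact: (1 + 0.1860)/(1 + 0.0813) − 1 = 9.6828%
Error = 10.4700% − 9.6828% = 0.7872% → 79 basis points.

79 basis points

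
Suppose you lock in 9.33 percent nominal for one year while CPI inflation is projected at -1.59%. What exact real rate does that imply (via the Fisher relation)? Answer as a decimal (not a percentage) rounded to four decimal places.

By the Fisher relation, 1 + r = (1 + i)/(1 + π).
1 + r = 1.09330 / 0.98410 = 1.110964
r = 1.110964 − 1 = 11.0964%, i.e. 0.1110.

0.1110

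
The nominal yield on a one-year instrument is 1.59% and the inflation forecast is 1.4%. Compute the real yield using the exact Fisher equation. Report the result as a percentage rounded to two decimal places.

0.19%

By the Fisher equation, 1 + r = (1 + i)/(1 + π).
1 + r = 1.01590 / 1.01400 = 1.001874
r = 1.001874 − 1 = 0.1874%, i.e. 0.19%.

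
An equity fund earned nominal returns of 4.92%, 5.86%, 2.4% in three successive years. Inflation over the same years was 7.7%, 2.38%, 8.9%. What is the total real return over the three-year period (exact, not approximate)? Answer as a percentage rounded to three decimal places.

Compound the nominal returns: 1.0492 × 1.0586 × 1.0240 = 1.137340.
Compound inflation: 1.0770 × 1.0238 × 1.0890 = 1.200767.
Deflate: 1.137340 / 1.200767 = 0.947178.
Total real return = 0.947178 − 1 → -5.282%.

-5.282%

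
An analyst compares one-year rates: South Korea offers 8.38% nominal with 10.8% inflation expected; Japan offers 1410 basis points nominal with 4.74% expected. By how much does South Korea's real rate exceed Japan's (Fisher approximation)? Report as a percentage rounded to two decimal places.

-11.78%

South Korea: 8.38% − 10.8% = -2.420%
Japan: 14.1% − 4.74% = 9.360%
Differential = -11.780% → -11.78%.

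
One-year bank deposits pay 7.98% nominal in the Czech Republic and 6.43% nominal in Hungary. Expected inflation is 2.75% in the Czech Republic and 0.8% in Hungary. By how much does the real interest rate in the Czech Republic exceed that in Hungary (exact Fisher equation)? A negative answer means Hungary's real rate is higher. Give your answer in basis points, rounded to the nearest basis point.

The Czech Republic: (1 + 0.0798)/(1 + 0.0275) − 1 = 5.0900%
Hungary: (1 + 0.0643)/(1 + 0.0080) − 1 = 5.5853%
Differential = 5.0900% − 5.5853% = -0.4953% → -50 basis points.

-50 basis points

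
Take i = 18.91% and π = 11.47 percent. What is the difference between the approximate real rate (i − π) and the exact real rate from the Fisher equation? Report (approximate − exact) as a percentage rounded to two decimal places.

0.77%

Approximate: r ≈ 18.910% − 11.470% = 7.4400%
Exact: (1 + 0.1891)/(1 + 0.1147) − 1 = 6.6744%
Error = 7.4400% − 6.6744% = 0.7656% → 0.77%.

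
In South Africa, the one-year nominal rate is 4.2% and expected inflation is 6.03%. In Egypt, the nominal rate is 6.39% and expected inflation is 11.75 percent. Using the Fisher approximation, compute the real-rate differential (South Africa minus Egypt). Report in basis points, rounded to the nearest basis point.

353 basis points

South Africa: 4.2% − 6.03% = -1.830%
Egypt: 6.39% − 11.75% = -5.360%
Differential = 3.530% → 353 basis points.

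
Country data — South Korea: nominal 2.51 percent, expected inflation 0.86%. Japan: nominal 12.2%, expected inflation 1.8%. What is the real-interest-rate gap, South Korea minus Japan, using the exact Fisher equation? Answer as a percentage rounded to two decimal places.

-8.58%

South Korea: (1 + 0.0251)/(1 + 0.0086) − 1 = 1.6359%
Japan: (1 + 0.1220)/(1 + 0.0180) − 1 = 10.2161%
Differential = 1.6359% − 10.2161% = -8.5802% → -8.58%.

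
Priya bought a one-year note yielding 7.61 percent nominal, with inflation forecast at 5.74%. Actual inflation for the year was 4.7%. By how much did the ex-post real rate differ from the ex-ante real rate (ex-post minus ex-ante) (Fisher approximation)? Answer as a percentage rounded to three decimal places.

Ex-ante: 7.61% − 5.74% = 1.870%
Ex-post: 7.61% − 4.7% = 2.910%
Difference (ex-post − ex-ante) = 1.0400% → 1.040%.

1.040%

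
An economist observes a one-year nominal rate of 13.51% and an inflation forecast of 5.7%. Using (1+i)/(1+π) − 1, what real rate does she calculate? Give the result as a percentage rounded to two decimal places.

By the Fisher equation, 1 + r = (1 + i)/(1 + π).
1 + r = 1.13510 / 1.05700 = 1.073888
r = 1.073888 − 1 = 7.3888%, i.e. 7.39%.

7.39%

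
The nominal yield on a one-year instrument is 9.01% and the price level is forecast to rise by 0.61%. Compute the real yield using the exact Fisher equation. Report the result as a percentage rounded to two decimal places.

By the Fisher identity, 1 + r = (1 + i)/(1 + π).
1 + r = 1.09010 / 1.00610 = 1.083491
r = 1.083491 − 1 = 8.3491%, i.e. 8.35%.

8.35%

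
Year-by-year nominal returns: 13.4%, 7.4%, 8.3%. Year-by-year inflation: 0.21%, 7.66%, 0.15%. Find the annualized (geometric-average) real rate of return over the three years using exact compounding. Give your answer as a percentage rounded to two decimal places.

6.88%

Nominal growth factor = 1.1340 × 1.0740 × 1.0830 = 1.31900303
Price-level growth factor = 1.0021 × 1.0766 × 1.0015 = 1.08047915
Real growth factor = 1.31900303 / 1.08047915 = 1.22075750
Annualized real rate = 1.22075750^(1/3) − 1 = 6.8751% → 6.88%.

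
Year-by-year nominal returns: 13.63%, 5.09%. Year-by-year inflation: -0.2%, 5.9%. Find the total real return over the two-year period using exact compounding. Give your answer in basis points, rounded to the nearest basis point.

1299 basis points

Compound the nominal returns: 1.1363 × 1.0509 = 1.194138.
Compound inflation: 0.9980 × 1.0590 = 1.056882.
Deflate: 1.194138 / 1.056882 = 1.129868.
Total real return = 1.129868 − 1 → 1299 basis points.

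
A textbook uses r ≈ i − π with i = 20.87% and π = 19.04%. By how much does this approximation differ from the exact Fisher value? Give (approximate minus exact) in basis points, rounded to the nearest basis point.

29 basis points

Approximate: r ≈ 20.870% − 19.040% = 1.8300%
Exact: (1 + 0.2087)/(1 + 0.1904) − 1 = 1.5373%
Error = 1.8300% − 1.5373% = 0.2927% → 29 basis points.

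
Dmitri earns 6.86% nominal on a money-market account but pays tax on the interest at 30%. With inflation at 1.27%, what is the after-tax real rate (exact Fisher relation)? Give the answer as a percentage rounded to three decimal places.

3.488%

After-tax nominal return = 6.86% × (1 − 0.3) = 4.8020%.
1 + r = 1.04802 / 1.01270 = 1.034877
After-tax real rate = 1.034877 − 1 → 3.488%.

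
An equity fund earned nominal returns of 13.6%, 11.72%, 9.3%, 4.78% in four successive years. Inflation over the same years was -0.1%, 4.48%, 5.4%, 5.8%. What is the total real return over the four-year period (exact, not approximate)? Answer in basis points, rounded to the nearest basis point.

Nominal growth factor = 1.1360 × 1.1172 × 1.0930 × 1.0478 = 1.453476
Price-level growth factor = 0.9990 × 1.0448 × 1.0540 × 1.0580 = 1.163925
Real growth factor = 1.453476 / 1.163925 = 1.248771
Total real return = 1.248771 − 1 → 2488 basis points.

2488 basis points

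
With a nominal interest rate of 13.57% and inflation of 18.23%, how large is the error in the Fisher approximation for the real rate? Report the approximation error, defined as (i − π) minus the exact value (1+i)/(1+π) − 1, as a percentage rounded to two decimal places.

-0.72%

Approximate: r ≈ 13.570% − 18.230% = -4.6600%
Exact: (1 + 0.1357)/(1 + 0.1823) − 1 = -3.9415%
Error = -4.6600% − (-3.9415%) = -0.7185% → -0.72%.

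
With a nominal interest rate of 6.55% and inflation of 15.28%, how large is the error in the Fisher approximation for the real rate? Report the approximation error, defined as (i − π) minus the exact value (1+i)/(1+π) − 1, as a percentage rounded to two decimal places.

Approximate: r ≈ 6.550% − 15.280% = -8.7300%
Exact: (1 + 0.0655)/(1 + 0.1528) − 1 = -7.5729%
Error = -8.7300% − (-7.5729%) = -1.1571% → -1.16%.

-1.16%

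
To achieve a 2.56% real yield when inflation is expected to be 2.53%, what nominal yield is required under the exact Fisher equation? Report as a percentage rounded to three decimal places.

5.155%

(1 + i) = (1 + r)(1 + π) = 1.02560 × 1.02530 = 1.05154768
i = 1.05154768 − 1, so the required nominal rate is 5.155%.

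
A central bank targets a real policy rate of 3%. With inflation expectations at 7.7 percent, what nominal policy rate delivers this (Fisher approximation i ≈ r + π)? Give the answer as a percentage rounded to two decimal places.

i ≈ r + π = 3% + 7.7% = 10.70%.

10.70%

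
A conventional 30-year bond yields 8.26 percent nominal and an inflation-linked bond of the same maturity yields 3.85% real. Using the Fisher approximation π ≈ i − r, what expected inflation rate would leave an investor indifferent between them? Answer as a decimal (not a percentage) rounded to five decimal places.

π ≈ i − r = 8.26% − 3.85% → 0.04410.

0.04410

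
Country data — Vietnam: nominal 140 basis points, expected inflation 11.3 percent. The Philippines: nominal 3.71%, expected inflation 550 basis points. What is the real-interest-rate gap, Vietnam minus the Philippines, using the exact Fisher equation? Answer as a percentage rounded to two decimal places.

Vietnam: (1 + 0.0140)/(1 + 0.1130) − 1 = -8.8949%
The Philippines: (1 + 0.0371)/(1 + 0.0550) − 1 = -1.6967%
Differential = -8.8949% − (-1.6967%) = -7.1982% → -7.20%.

-7.20%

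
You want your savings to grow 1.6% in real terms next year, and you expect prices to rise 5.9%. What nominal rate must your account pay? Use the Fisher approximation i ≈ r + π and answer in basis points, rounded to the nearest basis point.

750 basis points

i ≈ r + π = 1.6% + 5.9% = 750 basis points.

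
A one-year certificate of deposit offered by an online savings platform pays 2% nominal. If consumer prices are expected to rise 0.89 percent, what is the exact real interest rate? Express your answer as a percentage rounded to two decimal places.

1.10%

By the Fisher relation, 1 + r = (1 + i)/(1 + π).
1 + r = 1.02000 / 1.00890 = 1.011002
r = 1.011002 − 1 = 1.1002%, i.e. 1.10%.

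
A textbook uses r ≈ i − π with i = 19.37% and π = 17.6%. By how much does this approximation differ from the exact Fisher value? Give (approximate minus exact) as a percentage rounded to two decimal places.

Approximate: r ≈ 19.370% − 17.600% = 1.7700%
Exact: (1 + 0.1937)/(1 + 0.1760) − 1 = 1.5051%
Error = 1.7700% − 1.5051% = 0.2649% → 0.26%.

0.26%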